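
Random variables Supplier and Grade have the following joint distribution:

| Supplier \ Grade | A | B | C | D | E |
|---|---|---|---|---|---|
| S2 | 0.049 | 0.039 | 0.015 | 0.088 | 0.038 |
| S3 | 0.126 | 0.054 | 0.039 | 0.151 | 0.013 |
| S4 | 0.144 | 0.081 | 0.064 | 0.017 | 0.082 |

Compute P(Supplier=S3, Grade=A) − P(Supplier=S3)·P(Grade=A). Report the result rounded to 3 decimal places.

0.004

P(Supplier=S3) = 0.126 + 0.054 + 0.039 + 0.151 + 0.013 = 0.383.
P(Grade=A) = 0.049 + 0.126 + 0.144 = 0.319.
P(Supplier=S3, Grade=A) − P(Supplier=S3)P(Grade=A) = 0.126 − 0.383×0.319 = 0.004.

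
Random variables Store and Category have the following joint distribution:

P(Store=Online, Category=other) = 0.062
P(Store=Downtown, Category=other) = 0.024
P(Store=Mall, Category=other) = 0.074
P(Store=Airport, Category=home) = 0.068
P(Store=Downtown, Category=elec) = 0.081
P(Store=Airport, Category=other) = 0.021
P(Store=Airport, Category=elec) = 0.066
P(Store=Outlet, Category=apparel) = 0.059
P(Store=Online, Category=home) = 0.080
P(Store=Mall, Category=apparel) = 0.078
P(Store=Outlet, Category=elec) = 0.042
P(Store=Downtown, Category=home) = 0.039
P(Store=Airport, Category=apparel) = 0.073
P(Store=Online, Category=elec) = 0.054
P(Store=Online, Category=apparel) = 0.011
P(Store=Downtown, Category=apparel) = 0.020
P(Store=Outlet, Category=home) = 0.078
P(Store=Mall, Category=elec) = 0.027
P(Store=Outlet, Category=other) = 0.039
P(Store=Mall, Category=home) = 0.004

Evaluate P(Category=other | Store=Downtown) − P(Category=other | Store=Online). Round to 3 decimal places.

-0.153

P(Store=Downtown) = 0.020 + 0.081 + 0.039 + 0.024 = 0.164; P(Category=other | Store=Downtown) = 0.024/0.164 = 0.1463.
P(Store=Online) = 0.011 + 0.054 + 0.080 + 0.062 = 0.207; P(Category=other | Store=Online) = 0.062/0.207 = 0.2995.
Difference = -0.153.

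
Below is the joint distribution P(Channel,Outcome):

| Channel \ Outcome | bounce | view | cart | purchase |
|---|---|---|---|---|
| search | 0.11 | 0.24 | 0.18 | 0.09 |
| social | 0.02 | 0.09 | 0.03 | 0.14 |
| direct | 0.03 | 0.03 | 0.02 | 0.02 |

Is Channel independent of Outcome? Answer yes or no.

P(Channel=social) = 0.28 and P(Outcome=purchase) = 0.25, so their product is 0.0700, but P(Channel=social, Outcome=purchase) = 0.14. Since these differ, Channel and Outcome are not independent.

no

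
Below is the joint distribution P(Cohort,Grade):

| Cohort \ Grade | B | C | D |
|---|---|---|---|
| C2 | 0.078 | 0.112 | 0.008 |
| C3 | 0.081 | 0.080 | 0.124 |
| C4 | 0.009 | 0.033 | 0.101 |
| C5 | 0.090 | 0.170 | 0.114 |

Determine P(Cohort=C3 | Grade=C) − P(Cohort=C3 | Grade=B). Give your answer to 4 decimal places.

-0.1114

P(Grade=C) = 0.112 + 0.080 + 0.033 + 0.170 = 0.395; P(Cohort=C3 | Grade=C) = 0.080/0.395 = 0.20253.
P(Grade=B) = 0.078 + 0.081 + 0.009 + 0.090 = 0.258; P(Cohort=C3 | Grade=B) = 0.081/0.258 = 0.31395.
Difference = -0.1114.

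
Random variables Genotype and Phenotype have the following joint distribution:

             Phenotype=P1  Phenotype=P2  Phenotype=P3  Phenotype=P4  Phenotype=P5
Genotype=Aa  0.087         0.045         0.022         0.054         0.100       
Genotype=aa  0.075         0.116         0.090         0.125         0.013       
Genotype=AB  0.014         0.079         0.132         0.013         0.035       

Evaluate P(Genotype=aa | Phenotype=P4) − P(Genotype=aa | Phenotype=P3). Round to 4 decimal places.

0.2822

P(Phenotype=P4) = 0.054 + 0.125 + 0.013 = 0.192; P(Genotype=aa | Phenotype=P4) = 0.125/0.192 = 0.65104.
P(Phenotype=P3) = 0.022 + 0.090 + 0.132 = 0.244; P(Genotype=aa | Phenotype=P3) = 0.090/0.244 = 0.36885.
Difference = 0.2822.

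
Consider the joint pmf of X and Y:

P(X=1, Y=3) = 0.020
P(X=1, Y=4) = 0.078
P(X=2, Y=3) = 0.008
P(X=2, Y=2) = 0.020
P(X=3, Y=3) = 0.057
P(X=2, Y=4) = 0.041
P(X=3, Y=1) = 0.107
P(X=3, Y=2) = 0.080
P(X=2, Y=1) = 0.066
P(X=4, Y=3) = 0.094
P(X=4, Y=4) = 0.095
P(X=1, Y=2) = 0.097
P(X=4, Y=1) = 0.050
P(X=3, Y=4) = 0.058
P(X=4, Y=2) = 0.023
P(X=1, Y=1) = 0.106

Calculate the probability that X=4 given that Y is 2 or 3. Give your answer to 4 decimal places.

0.2932

P(Y=2) = 0.097 + 0.020 + 0.080 + 0.023 = 0.220.
P(Y=3) = 0.020 + 0.008 + 0.057 + 0.094 = 0.179.
P(Y ∈ {2, 3}) = 0.220 + 0.179 = 0.399; P(X=4, Y ∈ {2, 3}) = 0.023 + 0.094 = 0.117.
P(X=4 | Y ∈ {2, 3}) = 0.117/0.399 = 0.2932.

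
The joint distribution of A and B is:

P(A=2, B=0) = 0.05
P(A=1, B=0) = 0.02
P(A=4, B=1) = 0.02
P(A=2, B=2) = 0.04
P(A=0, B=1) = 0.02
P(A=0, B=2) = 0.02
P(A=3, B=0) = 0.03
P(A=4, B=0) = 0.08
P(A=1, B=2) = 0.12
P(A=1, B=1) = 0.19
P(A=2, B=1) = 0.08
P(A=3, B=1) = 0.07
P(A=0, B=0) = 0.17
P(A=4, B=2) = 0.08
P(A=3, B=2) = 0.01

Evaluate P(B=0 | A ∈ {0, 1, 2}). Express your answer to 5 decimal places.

P(A=0) = 0.17 + 0.02 + 0.02 = 0.21.
P(A=1) = 0.02 + 0.19 + 0.12 = 0.33.
P(A=2) = 0.05 + 0.08 + 0.04 = 0.17.
P(A ∈ {0, 1, 2}) = 0.21 + 0.33 + 0.17 = 0.71; P(B=0, A ∈ {0, 1, 2}) = 0.17 + 0.02 + 0.05 = 0.24.
P(B=0 | A ∈ {0, 1, 2}) = 0.24/0.71 = 0.33803.

0.33803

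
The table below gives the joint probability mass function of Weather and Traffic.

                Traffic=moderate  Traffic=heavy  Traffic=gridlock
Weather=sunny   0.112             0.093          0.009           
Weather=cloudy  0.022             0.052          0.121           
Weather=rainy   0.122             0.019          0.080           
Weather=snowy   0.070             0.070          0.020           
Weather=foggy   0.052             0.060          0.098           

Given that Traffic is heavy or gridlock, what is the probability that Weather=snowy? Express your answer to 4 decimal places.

P(Traffic=heavy) = 0.093 + 0.052 + 0.019 + 0.070 + 0.060 = 0.294.
P(Traffic=gridlock) = 0.009 + 0.121 + 0.080 + 0.020 + 0.098 = 0.328.
P(Traffic ∈ {heavy, gridlock}) = 0.294 + 0.328 = 0.622; P(Weather=snowy, Traffic ∈ {heavy, gridlock}) = 0.070 + 0.020 = 0.090.
P(Weather=snowy | Traffic ∈ {heavy, gridlock}) = 0.090/0.622 = 0.1447.

0.1447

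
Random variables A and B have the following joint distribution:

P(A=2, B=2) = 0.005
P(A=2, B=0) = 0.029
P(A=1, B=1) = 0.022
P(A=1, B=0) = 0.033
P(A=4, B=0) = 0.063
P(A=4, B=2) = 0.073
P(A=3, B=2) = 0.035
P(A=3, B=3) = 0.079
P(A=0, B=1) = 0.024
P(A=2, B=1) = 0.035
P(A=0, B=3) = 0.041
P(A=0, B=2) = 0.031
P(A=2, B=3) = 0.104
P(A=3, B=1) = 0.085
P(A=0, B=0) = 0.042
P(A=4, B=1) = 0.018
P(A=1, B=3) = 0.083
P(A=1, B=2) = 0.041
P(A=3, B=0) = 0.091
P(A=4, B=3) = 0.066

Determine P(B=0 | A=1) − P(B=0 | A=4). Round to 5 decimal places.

-0.10201

P(A=1) = 0.033 + 0.022 + 0.041 + 0.083 = 0.179; P(B=0 | A=1) = 0.033/0.179 = 0.184358.
P(A=4) = 0.063 + 0.018 + 0.073 + 0.066 = 0.220; P(B=0 | A=4) = 0.063/0.220 = 0.286364.
Difference = -0.10201.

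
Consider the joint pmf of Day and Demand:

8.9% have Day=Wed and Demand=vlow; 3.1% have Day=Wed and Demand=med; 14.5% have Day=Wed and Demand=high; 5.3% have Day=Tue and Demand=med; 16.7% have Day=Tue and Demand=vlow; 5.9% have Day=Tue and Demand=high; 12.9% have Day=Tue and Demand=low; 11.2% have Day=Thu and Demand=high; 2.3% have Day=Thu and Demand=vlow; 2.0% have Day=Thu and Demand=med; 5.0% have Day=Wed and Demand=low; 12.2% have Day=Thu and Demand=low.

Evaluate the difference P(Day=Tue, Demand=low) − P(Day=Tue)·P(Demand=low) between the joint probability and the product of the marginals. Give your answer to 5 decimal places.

P(Day=Tue) = 0.167 + 0.129 + 0.053 + 0.059 = 0.408.
P(Demand=low) = 0.129 + 0.050 + 0.122 = 0.301.
P(Day=Tue, Demand=low) − P(Day=Tue)P(Demand=low) = 0.129 − 0.408×0.301 = 0.00619.

0.00619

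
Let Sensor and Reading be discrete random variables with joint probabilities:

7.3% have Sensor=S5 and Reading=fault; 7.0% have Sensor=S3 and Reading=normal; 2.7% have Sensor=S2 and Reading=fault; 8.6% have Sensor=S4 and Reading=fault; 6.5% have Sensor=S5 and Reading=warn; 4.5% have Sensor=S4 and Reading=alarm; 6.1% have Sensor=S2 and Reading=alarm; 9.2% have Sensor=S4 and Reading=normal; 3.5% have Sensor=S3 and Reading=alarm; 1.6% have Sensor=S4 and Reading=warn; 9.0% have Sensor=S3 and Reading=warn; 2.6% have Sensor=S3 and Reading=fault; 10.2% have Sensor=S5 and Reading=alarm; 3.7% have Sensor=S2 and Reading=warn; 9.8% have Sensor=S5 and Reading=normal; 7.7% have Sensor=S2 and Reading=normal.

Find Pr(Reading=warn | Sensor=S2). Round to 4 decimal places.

0.1832

P(Sensor=S2) = 0.077 + 0.037 + 0.061 + 0.027 = 0.202.
P(Reading=warn | Sensor=S2) = 0.037/0.202 = 0.1832.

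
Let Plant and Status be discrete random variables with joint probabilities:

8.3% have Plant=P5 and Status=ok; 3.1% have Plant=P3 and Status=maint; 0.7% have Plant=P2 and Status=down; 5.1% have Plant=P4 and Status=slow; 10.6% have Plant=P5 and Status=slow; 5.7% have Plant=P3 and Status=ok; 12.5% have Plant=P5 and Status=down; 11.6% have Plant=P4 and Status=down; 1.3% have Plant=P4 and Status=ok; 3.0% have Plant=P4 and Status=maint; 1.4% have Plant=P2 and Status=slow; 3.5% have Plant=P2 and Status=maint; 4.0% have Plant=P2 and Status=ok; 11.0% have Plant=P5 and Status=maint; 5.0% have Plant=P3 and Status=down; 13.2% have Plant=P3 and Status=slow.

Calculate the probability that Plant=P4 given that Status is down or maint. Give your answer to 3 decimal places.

P(Status=down) = 0.007 + 0.050 + 0.116 + 0.125 = 0.298.
P(Status=maint) = 0.035 + 0.031 + 0.030 + 0.110 = 0.206.
P(Status ∈ {down, maint}) = 0.298 + 0.206 = 0.504; P(Plant=P4, Status ∈ {down, maint}) = 0.116 + 0.030 = 0.146.
P(Plant=P4 | Status ∈ {down, maint}) = 0.146/0.504 = 0.290.

0.290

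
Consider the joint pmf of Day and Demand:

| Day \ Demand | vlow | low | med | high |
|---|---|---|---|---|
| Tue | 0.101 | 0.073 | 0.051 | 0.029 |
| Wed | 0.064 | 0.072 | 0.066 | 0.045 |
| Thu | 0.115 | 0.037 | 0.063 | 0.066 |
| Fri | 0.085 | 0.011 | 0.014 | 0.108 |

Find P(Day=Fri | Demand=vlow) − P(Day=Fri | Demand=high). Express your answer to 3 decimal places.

-0.203

P(Demand=vlow) = 0.101 + 0.064 + 0.115 + 0.085 = 0.365; P(Day=Fri | Demand=vlow) = 0.085/0.365 = 0.2329.
P(Demand=high) = 0.029 + 0.045 + 0.066 + 0.108 = 0.248; P(Day=Fri | Demand=high) = 0.108/0.248 = 0.4355.
Difference = -0.203.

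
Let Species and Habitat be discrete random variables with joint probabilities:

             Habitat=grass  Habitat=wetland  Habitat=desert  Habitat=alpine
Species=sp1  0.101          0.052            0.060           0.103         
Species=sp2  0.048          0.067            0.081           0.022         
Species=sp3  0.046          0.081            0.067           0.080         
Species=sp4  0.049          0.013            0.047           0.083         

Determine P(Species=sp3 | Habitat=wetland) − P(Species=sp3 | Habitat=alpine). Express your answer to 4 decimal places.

P(Habitat=wetland) = 0.052 + 0.067 + 0.081 + 0.013 = 0.213; P(Species=sp3 | Habitat=wetland) = 0.081/0.213 = 0.38028.
P(Habitat=alpine) = 0.103 + 0.022 + 0.080 + 0.083 = 0.288; P(Species=sp3 | Habitat=alpine) = 0.080/0.288 = 0.27778.
Difference = 0.1025.

0.1025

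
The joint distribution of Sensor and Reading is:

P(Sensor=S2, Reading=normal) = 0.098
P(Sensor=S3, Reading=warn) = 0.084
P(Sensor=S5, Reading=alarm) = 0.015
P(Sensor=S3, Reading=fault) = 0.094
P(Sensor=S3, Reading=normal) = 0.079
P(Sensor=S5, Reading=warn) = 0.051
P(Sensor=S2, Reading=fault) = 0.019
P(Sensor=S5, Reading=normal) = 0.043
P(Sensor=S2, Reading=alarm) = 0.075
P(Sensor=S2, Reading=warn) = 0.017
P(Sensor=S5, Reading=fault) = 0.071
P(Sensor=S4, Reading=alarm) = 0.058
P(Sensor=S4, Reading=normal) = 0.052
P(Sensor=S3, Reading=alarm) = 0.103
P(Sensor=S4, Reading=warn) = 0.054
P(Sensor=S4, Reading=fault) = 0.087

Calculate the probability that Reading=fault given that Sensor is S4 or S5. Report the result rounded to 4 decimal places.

P(Sensor=S4) = 0.052 + 0.054 + 0.058 + 0.087 = 0.251.
P(Sensor=S5) = 0.043 + 0.051 + 0.015 + 0.071 = 0.180.
P(Sensor ∈ {S4, S5}) = 0.251 + 0.180 = 0.431; P(Reading=fault, Sensor ∈ {S4, S5}) = 0.087 + 0.071 = 0.158.
P(Reading=fault | Sensor ∈ {S4, S5}) = 0.158/0.431 = 0.3666.

0.3666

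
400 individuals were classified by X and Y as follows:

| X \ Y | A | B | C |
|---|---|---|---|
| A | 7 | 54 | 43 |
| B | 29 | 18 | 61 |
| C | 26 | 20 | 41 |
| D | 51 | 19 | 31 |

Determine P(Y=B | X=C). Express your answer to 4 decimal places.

Total with X=C: 26 + 20 + 41 = 87.
P(Y=B | X=C) = 20/87 = 0.2299.

0.2299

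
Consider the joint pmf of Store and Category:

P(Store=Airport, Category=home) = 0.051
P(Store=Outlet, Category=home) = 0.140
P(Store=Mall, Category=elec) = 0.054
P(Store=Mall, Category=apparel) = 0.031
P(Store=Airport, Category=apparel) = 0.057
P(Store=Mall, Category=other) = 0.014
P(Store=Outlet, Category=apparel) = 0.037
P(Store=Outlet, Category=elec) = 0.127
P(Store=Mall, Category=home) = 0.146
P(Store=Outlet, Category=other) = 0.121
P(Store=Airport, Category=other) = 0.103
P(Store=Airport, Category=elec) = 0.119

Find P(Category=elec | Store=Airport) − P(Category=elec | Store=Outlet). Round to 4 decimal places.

P(Store=Airport) = 0.057 + 0.119 + 0.051 + 0.103 = 0.330; P(Category=elec | Store=Airport) = 0.119/0.330 = 0.36061.
P(Store=Outlet) = 0.037 + 0.127 + 0.140 + 0.121 = 0.425; P(Category=elec | Store=Outlet) = 0.127/0.425 = 0.29882.
Difference = 0.0618.

0.0618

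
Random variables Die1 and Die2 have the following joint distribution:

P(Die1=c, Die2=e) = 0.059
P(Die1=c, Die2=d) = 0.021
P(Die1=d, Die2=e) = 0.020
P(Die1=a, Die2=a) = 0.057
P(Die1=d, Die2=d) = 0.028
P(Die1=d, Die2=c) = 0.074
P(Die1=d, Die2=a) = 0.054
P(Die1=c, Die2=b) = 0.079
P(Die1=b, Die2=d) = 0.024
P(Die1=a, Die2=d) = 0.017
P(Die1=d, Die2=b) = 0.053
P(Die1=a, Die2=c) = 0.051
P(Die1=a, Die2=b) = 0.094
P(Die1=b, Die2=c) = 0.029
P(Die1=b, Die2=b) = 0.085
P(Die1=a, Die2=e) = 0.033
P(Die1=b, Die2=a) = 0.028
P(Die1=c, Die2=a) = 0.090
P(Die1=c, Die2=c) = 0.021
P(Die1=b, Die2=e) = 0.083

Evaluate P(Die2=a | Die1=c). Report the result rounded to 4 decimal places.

0.3333

P(Die1=c) = 0.090 + 0.079 + 0.021 + 0.021 + 0.059 = 0.270.
P(Die2=a | Die1=c) = 0.090/0.270 = 0.3333.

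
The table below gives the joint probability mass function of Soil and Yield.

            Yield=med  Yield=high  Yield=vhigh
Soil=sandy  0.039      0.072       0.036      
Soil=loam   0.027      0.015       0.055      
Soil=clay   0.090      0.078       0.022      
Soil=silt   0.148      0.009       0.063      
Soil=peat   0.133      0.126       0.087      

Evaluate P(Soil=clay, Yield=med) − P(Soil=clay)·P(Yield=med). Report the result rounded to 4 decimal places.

0.0070

P(Soil=clay) = 0.090 + 0.078 + 0.022 = 0.190.
P(Yield=med) = 0.039 + 0.027 + 0.090 + 0.148 + 0.133 = 0.437.
P(Soil=clay, Yield=med) − P(Soil=clay)P(Yield=med) = 0.090 − 0.190×0.437 = 0.0070.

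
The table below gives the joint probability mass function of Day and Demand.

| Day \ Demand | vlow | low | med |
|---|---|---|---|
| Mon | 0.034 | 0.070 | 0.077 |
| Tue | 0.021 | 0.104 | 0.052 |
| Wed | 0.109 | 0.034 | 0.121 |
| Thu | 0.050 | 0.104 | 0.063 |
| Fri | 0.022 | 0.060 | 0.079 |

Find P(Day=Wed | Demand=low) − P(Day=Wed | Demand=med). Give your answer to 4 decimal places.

P(Demand=low) = 0.070 + 0.104 + 0.034 + 0.104 + 0.060 = 0.372; P(Day=Wed | Demand=low) = 0.034/0.372 = 0.09140.
P(Demand=med) = 0.077 + 0.052 + 0.121 + 0.063 + 0.079 = 0.392; P(Day=Wed | Demand=med) = 0.121/0.392 = 0.30867.
Difference = -0.2173.

-0.2173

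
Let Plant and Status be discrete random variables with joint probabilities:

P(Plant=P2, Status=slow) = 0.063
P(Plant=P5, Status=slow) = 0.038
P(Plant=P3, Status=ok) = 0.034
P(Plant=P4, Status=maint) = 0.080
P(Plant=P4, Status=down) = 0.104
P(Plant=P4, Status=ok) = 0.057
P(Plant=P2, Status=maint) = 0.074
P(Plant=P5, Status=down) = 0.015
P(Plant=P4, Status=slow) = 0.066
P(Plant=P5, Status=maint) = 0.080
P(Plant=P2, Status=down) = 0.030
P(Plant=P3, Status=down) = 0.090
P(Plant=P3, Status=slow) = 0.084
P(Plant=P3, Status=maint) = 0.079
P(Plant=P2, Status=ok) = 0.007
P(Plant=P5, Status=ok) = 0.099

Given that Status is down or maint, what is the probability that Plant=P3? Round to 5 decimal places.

0.30616

P(Status=down) = 0.030 + 0.090 + 0.104 + 0.015 = 0.239.
P(Status=maint) = 0.074 + 0.079 + 0.080 + 0.080 = 0.313.
P(Status ∈ {down, maint}) = 0.239 + 0.313 = 0.552; P(Plant=P3, Status ∈ {down, maint}) = 0.090 + 0.079 = 0.169.
P(Plant=P3 | Status ∈ {down, maint}) = 0.169/0.552 = 0.30616.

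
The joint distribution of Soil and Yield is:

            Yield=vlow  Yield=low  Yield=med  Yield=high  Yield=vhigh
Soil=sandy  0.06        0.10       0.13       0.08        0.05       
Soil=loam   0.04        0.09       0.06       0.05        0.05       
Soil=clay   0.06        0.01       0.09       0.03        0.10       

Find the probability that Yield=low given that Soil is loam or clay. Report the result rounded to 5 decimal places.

P(Soil=loam) = 0.04 + 0.09 + 0.06 + 0.05 + 0.05 = 0.29.
P(Soil=clay) = 0.06 + 0.01 + 0.09 + 0.03 + 0.10 = 0.29.
P(Soil ∈ {loam, clay}) = 0.29 + 0.29 = 0.58; P(Yield=low, Soil ∈ {loam, clay}) = 0.09 + 0.01 = 0.10.
P(Yield=low | Soil ∈ {loam, clay}) = 0.10/0.58 = 0.17241.

0.17241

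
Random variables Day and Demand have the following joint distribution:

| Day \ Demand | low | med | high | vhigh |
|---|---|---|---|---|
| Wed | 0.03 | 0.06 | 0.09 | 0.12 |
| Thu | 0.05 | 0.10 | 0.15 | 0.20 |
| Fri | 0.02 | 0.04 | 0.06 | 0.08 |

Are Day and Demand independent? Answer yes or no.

yes

Every cell satisfies P(Day,Demand) = P(Day)·P(Demand). For instance P(Day=Fri) = 0.20, P(Demand=low) = 0.10, and 0.20×0.10 = 0.02 matches the joint entry. So Day and Demand are independent.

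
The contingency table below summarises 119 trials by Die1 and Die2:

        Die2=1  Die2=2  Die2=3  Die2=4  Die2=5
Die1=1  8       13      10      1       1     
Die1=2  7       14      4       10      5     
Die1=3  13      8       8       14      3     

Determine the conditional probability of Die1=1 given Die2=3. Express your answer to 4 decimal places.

0.4545

Total with Die2=3: 10 + 4 + 8 = 22.
P(Die1=1 | Die2=3) = 10/22 = 0.4545.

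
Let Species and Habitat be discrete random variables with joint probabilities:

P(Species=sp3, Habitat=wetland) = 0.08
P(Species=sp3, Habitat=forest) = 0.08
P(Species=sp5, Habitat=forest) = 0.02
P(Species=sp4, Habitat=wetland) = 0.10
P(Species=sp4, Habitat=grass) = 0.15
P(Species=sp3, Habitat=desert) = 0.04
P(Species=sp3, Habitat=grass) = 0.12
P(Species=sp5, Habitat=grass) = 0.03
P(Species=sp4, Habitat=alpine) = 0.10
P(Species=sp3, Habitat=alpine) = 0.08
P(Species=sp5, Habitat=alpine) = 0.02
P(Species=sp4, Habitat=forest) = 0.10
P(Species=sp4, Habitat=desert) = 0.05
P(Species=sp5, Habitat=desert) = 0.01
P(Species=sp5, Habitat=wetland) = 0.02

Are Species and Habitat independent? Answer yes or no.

yes

Every cell satisfies P(Species,Habitat) = P(Species)·P(Habitat). For instance P(Species=sp3) = 0.40, P(Habitat=desert) = 0.10, and 0.40×0.10 = 0.04 matches the joint entry. So Species and Habitat are independent.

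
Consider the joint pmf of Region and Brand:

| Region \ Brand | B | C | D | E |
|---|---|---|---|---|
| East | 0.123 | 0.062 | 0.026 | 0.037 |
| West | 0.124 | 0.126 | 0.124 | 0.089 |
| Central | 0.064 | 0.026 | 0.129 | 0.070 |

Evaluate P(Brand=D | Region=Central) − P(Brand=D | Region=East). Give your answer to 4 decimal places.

0.3415

P(Region=Central) = 0.064 + 0.026 + 0.129 + 0.070 = 0.289; P(Brand=D | Region=Central) = 0.129/0.289 = 0.44637.
P(Region=East) = 0.123 + 0.062 + 0.026 + 0.037 = 0.248; P(Brand=D | Region=East) = 0.026/0.248 = 0.10484.
Difference = 0.3415.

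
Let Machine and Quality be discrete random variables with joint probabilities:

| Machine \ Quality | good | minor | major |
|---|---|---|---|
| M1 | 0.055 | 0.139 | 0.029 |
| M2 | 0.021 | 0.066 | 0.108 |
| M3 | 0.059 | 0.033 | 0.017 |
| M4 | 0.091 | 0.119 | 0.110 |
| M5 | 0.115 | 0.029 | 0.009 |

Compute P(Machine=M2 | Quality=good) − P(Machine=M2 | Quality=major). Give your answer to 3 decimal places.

-0.334

P(Quality=good) = 0.055 + 0.021 + 0.059 + 0.091 + 0.115 = 0.341; P(Machine=M2 | Quality=good) = 0.021/0.341 = 0.0616.
P(Quality=major) = 0.029 + 0.108 + 0.017 + 0.110 + 0.009 = 0.273; P(Machine=M2 | Quality=major) = 0.108/0.273 = 0.3956.
Difference = -0.334.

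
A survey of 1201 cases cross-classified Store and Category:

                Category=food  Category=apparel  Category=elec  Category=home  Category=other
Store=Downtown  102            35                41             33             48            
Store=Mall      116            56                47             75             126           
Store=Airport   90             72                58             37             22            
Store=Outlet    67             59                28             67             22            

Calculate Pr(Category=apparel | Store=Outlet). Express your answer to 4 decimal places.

0.2428

Total with Store=Outlet: 67 + 59 + 28 + 67 + 22 = 243.
P(Category=apparel | Store=Outlet) = 59/243 = 0.2428.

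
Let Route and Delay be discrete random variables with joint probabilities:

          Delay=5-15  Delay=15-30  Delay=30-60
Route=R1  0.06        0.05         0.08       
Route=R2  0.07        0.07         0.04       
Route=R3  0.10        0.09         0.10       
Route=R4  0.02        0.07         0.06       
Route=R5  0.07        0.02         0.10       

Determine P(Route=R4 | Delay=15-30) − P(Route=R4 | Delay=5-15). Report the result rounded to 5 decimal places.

P(Delay=15-30) = 0.05 + 0.07 + 0.09 + 0.07 + 0.02 = 0.30; P(Route=R4 | Delay=15-30) = 0.07/0.30 = 0.233333.
P(Delay=5-15) = 0.06 + 0.07 + 0.10 + 0.02 + 0.07 = 0.32; P(Route=R4 | Delay=5-15) = 0.02/0.32 = 0.062500.
Difference = 0.17083.

0.17083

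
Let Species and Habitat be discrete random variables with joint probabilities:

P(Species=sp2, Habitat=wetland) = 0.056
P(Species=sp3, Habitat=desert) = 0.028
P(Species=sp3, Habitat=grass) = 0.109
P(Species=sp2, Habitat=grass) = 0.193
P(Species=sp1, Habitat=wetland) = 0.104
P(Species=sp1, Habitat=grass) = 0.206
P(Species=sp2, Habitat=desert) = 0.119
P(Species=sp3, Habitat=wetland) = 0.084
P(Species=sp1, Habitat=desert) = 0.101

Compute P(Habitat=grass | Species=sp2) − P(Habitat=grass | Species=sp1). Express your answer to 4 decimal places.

0.0232

P(Species=sp2) = 0.193 + 0.056 + 0.119 = 0.368; P(Habitat=grass | Species=sp2) = 0.193/0.368 = 0.52446.
P(Species=sp1) = 0.206 + 0.104 + 0.101 = 0.411; P(Habitat=grass | Species=sp1) = 0.206/0.411 = 0.50122.
Difference = 0.0232.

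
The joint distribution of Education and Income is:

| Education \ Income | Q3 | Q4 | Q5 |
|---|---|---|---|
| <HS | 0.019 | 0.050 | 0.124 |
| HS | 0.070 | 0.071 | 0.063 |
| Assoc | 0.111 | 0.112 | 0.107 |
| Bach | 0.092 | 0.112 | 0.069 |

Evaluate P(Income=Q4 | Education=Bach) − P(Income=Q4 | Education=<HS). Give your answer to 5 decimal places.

P(Education=Bach) = 0.092 + 0.112 + 0.069 = 0.273; P(Income=Q4 | Education=Bach) = 0.112/0.273 = 0.410256.
P(Education=<HS) = 0.019 + 0.050 + 0.124 = 0.193; P(Income=Q4 | Education=<HS) = 0.050/0.193 = 0.259067.
Difference = 0.15119.

0.15119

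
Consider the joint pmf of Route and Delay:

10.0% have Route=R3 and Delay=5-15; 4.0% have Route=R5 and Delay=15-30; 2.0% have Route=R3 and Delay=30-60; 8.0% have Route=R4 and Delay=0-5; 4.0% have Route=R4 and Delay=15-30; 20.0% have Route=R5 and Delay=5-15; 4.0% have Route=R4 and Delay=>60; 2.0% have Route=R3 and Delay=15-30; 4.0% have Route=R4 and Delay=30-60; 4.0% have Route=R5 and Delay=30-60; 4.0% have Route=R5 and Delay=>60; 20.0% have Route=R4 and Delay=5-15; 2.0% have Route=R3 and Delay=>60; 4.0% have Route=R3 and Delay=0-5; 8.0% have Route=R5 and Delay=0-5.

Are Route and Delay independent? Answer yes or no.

yes

Every cell satisfies P(Route,Delay) = P(Route)·P(Delay). For instance P(Route=R3) = 0.200, P(Delay=15-30) = 0.100, and 0.200×0.100 = 0.020 matches the joint entry. So Route and Delay are independent.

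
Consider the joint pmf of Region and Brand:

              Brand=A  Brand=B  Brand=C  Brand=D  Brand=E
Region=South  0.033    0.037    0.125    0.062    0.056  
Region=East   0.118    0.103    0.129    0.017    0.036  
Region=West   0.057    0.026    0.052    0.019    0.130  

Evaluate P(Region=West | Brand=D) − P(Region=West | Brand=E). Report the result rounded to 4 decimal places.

P(Brand=D) = 0.062 + 0.017 + 0.019 = 0.098; P(Region=West | Brand=D) = 0.019/0.098 = 0.19388.
P(Brand=E) = 0.056 + 0.036 + 0.130 = 0.222; P(Region=West | Brand=E) = 0.130/0.222 = 0.58559.
Difference = -0.3917.

-0.3917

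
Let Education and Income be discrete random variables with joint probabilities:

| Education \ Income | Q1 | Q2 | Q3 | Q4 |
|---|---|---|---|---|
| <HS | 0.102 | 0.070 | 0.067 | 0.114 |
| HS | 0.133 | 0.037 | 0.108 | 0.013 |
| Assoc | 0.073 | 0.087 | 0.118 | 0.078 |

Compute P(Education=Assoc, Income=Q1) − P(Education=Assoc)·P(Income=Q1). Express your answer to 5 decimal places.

-0.03665

P(Education=Assoc) = 0.073 + 0.087 + 0.118 + 0.078 = 0.356.
P(Income=Q1) = 0.102 + 0.133 + 0.073 = 0.308.
P(Education=Assoc, Income=Q1) − P(Education=Assoc)P(Income=Q1) = 0.073 − 0.356×0.308 = -0.03665.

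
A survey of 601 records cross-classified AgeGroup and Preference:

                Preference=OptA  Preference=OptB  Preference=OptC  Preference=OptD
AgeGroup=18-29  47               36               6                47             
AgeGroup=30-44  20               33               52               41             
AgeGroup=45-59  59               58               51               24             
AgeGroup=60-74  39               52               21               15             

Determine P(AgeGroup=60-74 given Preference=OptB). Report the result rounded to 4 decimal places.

0.2905

Total with Preference=OptB: 36 + 33 + 58 + 52 = 179.
P(AgeGroup=60-74 | Preference=OptB) = 52/179 = 0.2905.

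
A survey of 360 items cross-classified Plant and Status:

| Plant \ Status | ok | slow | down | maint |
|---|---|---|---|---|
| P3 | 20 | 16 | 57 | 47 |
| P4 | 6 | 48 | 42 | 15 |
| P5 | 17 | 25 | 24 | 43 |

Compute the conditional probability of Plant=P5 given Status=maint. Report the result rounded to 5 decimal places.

Total with Status=maint: 47 + 15 + 43 = 105.
P(Plant=P5 | Status=maint) = 43/105 = 0.40952.

0.40952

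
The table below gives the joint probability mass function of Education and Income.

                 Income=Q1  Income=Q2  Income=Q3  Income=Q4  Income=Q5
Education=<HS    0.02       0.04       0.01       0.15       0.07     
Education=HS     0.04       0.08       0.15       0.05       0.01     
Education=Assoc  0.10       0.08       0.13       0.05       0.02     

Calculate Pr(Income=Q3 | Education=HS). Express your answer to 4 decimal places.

P(Education=HS) = 0.04 + 0.08 + 0.15 + 0.05 + 0.01 = 0.33.
P(Income=Q3 | Education=HS) = 0.15/0.33 = 0.4545.

0.4545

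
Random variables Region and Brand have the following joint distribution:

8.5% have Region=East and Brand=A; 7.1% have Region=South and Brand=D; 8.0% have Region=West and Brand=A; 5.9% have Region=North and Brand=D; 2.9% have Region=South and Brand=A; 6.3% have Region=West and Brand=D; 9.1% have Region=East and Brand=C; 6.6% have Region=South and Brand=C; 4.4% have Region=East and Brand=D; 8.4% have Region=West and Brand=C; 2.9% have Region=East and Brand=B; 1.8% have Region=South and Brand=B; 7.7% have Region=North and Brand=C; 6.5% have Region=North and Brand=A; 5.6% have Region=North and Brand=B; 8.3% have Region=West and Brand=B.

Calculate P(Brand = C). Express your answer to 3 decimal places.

0.318

P(Brand=C) = 0.077 + 0.066 + 0.091 + 0.084 = 0.318.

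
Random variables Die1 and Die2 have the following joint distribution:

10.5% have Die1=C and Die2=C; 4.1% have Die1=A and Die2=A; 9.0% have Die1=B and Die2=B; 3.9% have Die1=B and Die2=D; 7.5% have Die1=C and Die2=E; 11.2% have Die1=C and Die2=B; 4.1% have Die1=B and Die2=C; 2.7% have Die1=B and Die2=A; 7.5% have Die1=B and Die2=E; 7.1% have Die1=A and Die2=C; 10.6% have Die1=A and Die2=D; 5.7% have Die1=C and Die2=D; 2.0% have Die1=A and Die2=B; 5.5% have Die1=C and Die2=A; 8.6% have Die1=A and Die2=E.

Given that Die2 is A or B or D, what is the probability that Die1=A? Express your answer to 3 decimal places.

0.305

P(Die2=A) = 0.041 + 0.027 + 0.055 = 0.123.
P(Die2=B) = 0.020 + 0.090 + 0.112 = 0.222.
P(Die2=D) = 0.106 + 0.039 + 0.057 = 0.202.
P(Die2 ∈ {A, B, D}) = 0.123 + 0.222 + 0.202 = 0.547; P(Die1=A, Die2 ∈ {A, B, D}) = 0.041 + 0.020 + 0.106 = 0.167.
P(Die1=A | Die2 ∈ {A, B, D}) = 0.167/0.547 = 0.305.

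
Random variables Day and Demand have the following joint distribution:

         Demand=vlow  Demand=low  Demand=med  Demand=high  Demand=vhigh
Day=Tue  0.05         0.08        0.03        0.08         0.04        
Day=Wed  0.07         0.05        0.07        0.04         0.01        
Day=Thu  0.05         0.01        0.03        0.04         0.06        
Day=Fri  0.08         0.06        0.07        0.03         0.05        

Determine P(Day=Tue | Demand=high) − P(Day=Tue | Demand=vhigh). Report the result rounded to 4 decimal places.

P(Demand=high) = 0.08 + 0.04 + 0.04 + 0.03 = 0.19; P(Day=Tue | Demand=high) = 0.08/0.19 = 0.42105.
P(Demand=vhigh) = 0.04 + 0.01 + 0.06 + 0.05 = 0.16; P(Day=Tue | Demand=vhigh) = 0.04/0.16 = 0.25000.
Difference = 0.1711.

0.1711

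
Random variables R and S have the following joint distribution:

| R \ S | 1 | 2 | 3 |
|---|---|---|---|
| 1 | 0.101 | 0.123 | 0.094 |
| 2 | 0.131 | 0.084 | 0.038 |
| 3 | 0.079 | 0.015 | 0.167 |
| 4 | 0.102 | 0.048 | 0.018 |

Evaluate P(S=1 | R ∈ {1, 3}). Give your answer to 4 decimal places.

0.3109

P(R=1) = 0.101 + 0.123 + 0.094 = 0.318.
P(R=3) = 0.079 + 0.015 + 0.167 = 0.261.
P(R ∈ {1, 3}) = 0.318 + 0.261 = 0.579; P(S=1, R ∈ {1, 3}) = 0.101 + 0.079 = 0.180.
P(S=1 | R ∈ {1, 3}) = 0.180/0.579 = 0.3109.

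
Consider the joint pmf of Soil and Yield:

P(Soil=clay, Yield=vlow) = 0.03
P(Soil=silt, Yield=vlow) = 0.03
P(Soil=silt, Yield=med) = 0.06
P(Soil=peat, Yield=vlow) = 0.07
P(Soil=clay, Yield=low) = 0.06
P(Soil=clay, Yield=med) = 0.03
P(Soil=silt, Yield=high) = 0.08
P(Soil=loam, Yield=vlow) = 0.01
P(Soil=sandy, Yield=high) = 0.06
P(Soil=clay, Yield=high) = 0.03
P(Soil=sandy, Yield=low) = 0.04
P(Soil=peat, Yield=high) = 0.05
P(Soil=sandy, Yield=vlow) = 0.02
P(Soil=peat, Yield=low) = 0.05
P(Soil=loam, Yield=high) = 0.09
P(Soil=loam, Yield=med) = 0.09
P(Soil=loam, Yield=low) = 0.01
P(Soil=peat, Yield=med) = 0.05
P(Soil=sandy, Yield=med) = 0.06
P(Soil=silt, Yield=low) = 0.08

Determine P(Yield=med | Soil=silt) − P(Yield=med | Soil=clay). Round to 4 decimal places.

P(Soil=silt) = 0.03 + 0.08 + 0.06 + 0.08 = 0.25; P(Yield=med | Soil=silt) = 0.06/0.25 = 0.24000.
P(Soil=clay) = 0.03 + 0.06 + 0.03 + 0.03 = 0.15; P(Yield=med | Soil=clay) = 0.03/0.15 = 0.20000.
Difference = 0.0400.

0.0400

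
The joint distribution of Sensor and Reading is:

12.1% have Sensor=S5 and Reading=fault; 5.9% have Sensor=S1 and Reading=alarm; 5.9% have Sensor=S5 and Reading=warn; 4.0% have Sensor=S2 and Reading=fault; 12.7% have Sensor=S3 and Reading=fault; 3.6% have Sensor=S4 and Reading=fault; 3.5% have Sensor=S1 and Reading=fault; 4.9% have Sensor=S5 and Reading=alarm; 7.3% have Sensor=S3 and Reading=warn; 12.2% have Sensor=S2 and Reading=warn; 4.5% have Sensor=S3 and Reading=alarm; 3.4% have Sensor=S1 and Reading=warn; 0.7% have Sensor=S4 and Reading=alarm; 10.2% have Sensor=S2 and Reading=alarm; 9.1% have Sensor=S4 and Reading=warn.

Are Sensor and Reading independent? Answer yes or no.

P(Sensor=S2) = 0.264 and P(Reading=fault) = 0.359, so their product is 0.09478, but P(Sensor=S2, Reading=fault) = 0.040. Since these differ, Sensor and Reading are not independent.

no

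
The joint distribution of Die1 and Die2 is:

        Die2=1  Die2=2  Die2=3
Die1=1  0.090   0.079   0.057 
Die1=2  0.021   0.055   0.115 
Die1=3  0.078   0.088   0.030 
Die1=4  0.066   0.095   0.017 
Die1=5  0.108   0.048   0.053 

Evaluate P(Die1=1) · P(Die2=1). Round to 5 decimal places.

0.08204

P(Die1=1) = 0.090 + 0.079 + 0.057 = 0.226.
P(Die2=1) = 0.090 + 0.021 + 0.078 + 0.066 + 0.108 = 0.363.
Product: 0.226 × 0.363 = 0.08204.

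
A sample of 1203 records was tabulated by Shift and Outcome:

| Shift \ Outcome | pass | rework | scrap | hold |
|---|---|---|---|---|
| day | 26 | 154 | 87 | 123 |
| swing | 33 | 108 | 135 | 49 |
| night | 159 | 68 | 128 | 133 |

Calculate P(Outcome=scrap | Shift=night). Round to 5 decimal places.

0.26230

Total with Shift=night: 159 + 68 + 128 + 133 = 488.
P(Outcome=scrap | Shift=night) = 128/488 = 0.26230.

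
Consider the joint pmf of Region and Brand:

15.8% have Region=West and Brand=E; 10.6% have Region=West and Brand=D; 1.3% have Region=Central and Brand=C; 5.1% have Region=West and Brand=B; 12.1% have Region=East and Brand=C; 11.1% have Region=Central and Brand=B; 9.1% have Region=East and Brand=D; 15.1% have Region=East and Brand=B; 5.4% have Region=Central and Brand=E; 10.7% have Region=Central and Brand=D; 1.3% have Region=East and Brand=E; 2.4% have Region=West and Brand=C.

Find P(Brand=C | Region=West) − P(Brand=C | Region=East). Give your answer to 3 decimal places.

P(Region=West) = 0.051 + 0.024 + 0.106 + 0.158 = 0.339; P(Brand=C | Region=West) = 0.024/0.339 = 0.0708.
P(Region=East) = 0.151 + 0.121 + 0.091 + 0.013 = 0.376; P(Brand=C | Region=East) = 0.121/0.376 = 0.3218.
Difference = -0.251.

-0.251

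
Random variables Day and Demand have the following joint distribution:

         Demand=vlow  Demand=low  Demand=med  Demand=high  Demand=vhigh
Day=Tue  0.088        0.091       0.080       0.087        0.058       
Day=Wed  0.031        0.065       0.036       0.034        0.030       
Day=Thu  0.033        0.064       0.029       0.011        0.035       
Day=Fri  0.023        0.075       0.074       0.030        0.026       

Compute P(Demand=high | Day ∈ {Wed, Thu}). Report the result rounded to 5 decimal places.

0.12228

P(Day=Wed) = 0.031 + 0.065 + 0.036 + 0.034 + 0.030 = 0.196.
P(Day=Thu) = 0.033 + 0.064 + 0.029 + 0.011 + 0.035 = 0.172.
P(Day ∈ {Wed, Thu}) = 0.196 + 0.172 = 0.368; P(Demand=high, Day ∈ {Wed, Thu}) = 0.034 + 0.011 = 0.045.
P(Demand=high | Day ∈ {Wed, Thu}) = 0.045/0.368 = 0.12228.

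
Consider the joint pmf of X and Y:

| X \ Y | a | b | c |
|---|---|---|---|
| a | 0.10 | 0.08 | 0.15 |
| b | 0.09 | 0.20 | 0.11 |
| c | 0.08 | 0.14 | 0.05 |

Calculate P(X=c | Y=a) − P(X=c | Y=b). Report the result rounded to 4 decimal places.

P(Y=a) = 0.10 + 0.09 + 0.08 = 0.27; P(X=c | Y=a) = 0.08/0.27 = 0.29630.
P(Y=b) = 0.08 + 0.20 + 0.14 = 0.42; P(X=c | Y=b) = 0.14/0.42 = 0.33333.
Difference = -0.0370.

-0.0370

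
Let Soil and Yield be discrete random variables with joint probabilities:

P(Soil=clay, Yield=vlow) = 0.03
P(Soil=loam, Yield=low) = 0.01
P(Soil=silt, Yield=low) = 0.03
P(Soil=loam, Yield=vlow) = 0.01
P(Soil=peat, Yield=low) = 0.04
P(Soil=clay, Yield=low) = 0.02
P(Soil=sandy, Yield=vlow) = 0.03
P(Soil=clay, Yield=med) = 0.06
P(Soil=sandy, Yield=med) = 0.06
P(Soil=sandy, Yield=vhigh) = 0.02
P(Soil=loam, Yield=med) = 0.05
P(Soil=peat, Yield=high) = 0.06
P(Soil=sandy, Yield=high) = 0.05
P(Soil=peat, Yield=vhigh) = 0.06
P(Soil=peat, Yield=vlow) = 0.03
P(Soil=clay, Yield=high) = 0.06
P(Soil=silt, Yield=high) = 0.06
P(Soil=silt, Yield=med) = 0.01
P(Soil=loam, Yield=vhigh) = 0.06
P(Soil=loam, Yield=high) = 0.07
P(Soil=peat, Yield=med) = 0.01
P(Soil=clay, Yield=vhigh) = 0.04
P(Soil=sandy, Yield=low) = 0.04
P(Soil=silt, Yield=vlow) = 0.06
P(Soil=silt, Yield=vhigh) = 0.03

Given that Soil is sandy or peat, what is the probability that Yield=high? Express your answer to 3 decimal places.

0.275

P(Soil=sandy) = 0.03 + 0.04 + 0.06 + 0.05 + 0.02 = 0.20.
P(Soil=peat) = 0.03 + 0.04 + 0.01 + 0.06 + 0.06 = 0.20.
P(Soil ∈ {sandy, peat}) = 0.20 + 0.20 = 0.40; P(Yield=high, Soil ∈ {sandy, peat}) = 0.05 + 0.06 = 0.11.
P(Yield=high | Soil ∈ {sandy, peat}) = 0.11/0.40 = 0.275.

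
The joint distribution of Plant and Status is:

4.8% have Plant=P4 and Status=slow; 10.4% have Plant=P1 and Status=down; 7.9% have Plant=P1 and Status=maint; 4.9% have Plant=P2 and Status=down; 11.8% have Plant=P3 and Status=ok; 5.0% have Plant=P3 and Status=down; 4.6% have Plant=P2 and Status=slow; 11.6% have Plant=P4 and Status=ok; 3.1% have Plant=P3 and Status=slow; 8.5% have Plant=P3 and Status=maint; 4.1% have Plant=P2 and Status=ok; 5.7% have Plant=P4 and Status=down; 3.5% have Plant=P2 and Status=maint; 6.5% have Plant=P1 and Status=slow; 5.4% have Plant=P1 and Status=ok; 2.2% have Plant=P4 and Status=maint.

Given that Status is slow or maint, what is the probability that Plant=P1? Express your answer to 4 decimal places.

P(Status=slow) = 0.065 + 0.046 + 0.031 + 0.048 = 0.190.
P(Status=maint) = 0.079 + 0.035 + 0.085 + 0.022 = 0.221.
P(Status ∈ {slow, maint}) = 0.190 + 0.221 = 0.411; P(Plant=P1, Status ∈ {slow, maint}) = 0.065 + 0.079 = 0.144.
P(Plant=P1 | Status ∈ {slow, maint}) = 0.144/0.411 = 0.3504.

0.3504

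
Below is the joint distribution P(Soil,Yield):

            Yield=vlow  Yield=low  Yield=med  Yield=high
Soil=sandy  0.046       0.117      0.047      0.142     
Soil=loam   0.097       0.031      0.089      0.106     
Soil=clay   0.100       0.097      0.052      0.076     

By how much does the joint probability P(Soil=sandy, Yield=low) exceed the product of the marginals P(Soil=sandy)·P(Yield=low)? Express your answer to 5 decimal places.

P(Soil=sandy) = 0.046 + 0.117 + 0.047 + 0.142 = 0.352.
P(Yield=low) = 0.117 + 0.031 + 0.097 = 0.245.
P(Soil=sandy, Yield=low) − P(Soil=sandy)P(Yield=low) = 0.117 − 0.352×0.245 = 0.03076.

0.03076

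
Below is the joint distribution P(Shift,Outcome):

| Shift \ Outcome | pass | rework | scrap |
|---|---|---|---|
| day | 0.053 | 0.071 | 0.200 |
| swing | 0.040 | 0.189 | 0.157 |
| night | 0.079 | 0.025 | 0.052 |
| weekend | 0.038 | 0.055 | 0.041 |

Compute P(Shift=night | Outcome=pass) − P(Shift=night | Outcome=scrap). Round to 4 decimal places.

P(Outcome=pass) = 0.053 + 0.040 + 0.079 + 0.038 = 0.210; P(Shift=night | Outcome=pass) = 0.079/0.210 = 0.37619.
P(Outcome=scrap) = 0.200 + 0.157 + 0.052 + 0.041 = 0.450; P(Shift=night | Outcome=scrap) = 0.052/0.450 = 0.11556.
Difference = 0.2606.

0.2606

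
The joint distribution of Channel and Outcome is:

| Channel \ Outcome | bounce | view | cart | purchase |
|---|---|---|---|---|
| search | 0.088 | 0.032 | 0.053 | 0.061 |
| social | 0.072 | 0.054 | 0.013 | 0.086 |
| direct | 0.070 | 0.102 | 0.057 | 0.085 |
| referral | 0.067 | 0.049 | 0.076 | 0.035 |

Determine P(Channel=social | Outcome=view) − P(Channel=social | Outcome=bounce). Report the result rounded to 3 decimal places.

-0.015

P(Outcome=view) = 0.032 + 0.054 + 0.102 + 0.049 = 0.237; P(Channel=social | Outcome=view) = 0.054/0.237 = 0.2278.
P(Outcome=bounce) = 0.088 + 0.072 + 0.070 + 0.067 = 0.297; P(Channel=social | Outcome=bounce) = 0.072/0.297 = 0.2424.
Difference = -0.015.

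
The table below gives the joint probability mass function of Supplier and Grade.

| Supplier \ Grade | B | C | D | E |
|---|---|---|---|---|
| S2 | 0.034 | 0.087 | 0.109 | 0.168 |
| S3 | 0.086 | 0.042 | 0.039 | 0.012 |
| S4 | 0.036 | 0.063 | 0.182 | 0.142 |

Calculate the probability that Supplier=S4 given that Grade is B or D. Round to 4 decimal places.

P(Grade=B) = 0.034 + 0.086 + 0.036 = 0.156.
P(Grade=D) = 0.109 + 0.039 + 0.182 = 0.330.
P(Grade ∈ {B, D}) = 0.156 + 0.330 = 0.486; P(Supplier=S4, Grade ∈ {B, D}) = 0.036 + 0.182 = 0.218.
P(Supplier=S4 | Grade ∈ {B, D}) = 0.218/0.486 = 0.4486.

0.4486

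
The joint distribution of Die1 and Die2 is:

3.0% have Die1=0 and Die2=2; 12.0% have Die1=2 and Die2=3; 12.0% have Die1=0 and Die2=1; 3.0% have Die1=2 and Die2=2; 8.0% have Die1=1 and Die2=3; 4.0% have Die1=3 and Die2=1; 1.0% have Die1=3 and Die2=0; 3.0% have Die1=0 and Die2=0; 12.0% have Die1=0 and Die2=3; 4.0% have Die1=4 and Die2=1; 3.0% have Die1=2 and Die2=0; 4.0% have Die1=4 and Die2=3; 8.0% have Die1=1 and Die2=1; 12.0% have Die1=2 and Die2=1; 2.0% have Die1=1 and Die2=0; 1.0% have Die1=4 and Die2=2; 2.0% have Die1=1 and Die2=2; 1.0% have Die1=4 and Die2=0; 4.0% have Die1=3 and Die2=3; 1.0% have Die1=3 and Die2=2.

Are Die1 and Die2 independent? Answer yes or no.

Every cell satisfies P(Die1,Die2) = P(Die1)·P(Die2). For instance P(Die1=3) = 0.100, P(Die2=0) = 0.100, and 0.100×0.100 = 0.010 matches the joint entry. So Die1 and Die2 are independent.

yes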